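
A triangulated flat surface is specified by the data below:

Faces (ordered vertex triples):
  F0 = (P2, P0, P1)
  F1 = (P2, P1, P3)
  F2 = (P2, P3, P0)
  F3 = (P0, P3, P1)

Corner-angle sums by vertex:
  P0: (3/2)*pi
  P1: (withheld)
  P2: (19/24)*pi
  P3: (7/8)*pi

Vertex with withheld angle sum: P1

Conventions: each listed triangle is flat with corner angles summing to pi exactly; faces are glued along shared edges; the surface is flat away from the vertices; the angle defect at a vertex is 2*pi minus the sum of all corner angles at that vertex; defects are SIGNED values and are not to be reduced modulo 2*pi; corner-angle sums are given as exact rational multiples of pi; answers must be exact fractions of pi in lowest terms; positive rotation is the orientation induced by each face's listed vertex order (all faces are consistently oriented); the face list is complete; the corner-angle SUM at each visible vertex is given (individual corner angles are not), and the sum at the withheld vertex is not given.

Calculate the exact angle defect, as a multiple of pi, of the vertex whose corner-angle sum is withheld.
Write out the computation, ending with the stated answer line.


V = 4, E = 6, F = 4; chi = V - E + F = 2
Gauss-Bonnet: total defect = 2*pi*chi = 4*pi; visible defects sum to (17/6)*pi

Answer: defect(P1) = (7/6)*pi


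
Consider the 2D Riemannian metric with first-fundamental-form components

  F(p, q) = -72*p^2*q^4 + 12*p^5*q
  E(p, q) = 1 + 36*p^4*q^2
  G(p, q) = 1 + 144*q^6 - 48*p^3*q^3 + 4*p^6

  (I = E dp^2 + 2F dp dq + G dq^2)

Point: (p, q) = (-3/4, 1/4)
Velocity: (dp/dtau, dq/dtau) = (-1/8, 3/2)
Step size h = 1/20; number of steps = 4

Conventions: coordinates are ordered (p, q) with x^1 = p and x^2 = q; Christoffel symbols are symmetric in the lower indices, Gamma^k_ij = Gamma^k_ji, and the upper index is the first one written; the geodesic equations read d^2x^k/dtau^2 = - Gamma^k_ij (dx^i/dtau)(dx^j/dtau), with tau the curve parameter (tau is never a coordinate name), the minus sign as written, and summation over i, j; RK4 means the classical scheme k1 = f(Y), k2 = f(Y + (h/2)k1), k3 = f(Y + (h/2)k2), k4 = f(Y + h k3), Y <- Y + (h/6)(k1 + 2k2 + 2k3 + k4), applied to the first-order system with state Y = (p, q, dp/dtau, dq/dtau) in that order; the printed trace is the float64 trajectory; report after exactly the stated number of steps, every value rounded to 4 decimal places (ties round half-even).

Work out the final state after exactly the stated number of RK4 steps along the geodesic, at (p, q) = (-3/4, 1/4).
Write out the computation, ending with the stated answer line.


f(Y) = (dp/dtau, dq/dtau, -Gamma^p_ij Y'^i Y'^j, -Gamma^q_ij Y'^i Y'^j) with the Gammas evaluated at the stage position; h = 0.050000; intermediate values shown to 6 dp
step 0: p = -0.7500, q = 0.2500, dp/dtau = -0.1250, dq/dtau = 1.5000
step 1:
  k1: at (p, q) = (-0.750000, 0.250000), (dp/dtau, dq/dtau) = (-0.125000, 1.500000); Gamma_ppp = -0.684025, Gamma_ppq = 1.026038, Gamma_pqq = -0.684025, Gamma_qpp = 0.836031, Gamma_qpq = -1.254046, Gamma_qqq = 0.836031; k1 = (-0.125000, 1.500000, 1.934509, -2.364400)
  k2: at (p, q) = (-0.753125, 0.287500), (dp/dtau, dq/dtau) = (-0.076637, 1.440890); Gamma_ppp = -0.780829, Gamma_ppq = 1.022716, Gamma_pqq = -0.894227, Gamma_qpp = 0.909387, Gamma_qpq = -1.191100, Gamma_qqq = 1.041456; k2 = (-0.076637, 1.440890, 2.087017, -2.430631)
  k3: at (p, q) = (-0.751916, 0.286022), (dp/dtau, dq/dtau) = (-0.072825, 1.439234); Gamma_ppp = -0.777500, Gamma_ppq = 1.021974, Gamma_pqq = -0.887262, Gamma_qpp = 0.906320, Gamma_qpq = -1.191300, Gamma_qqq = 1.034269; k3 = (-0.072825, 1.439234, 2.056223, -2.396910)
  k4: at (p, q) = (-0.753641, 0.321962), (dp/dtau, dq/dtau) = (-0.022189, 1.380154); Gamma_ppp = -0.844528, Gamma_ppq = 0.988427, Gamma_pqq = -1.082368, Gamma_qpp = 0.967216, Gamma_qpq = -1.132019, Gamma_qqq = 1.239608; k4 = (-0.022189, 1.380154, 2.122679, -2.431048)
  Y <- Y + (h/6)(k1 + 2k2 + 2k3 + k4): p = -0.7537, q = 0.3220, dp/dtau = -0.0221, dq/dtau = 1.3796
step 2:
  k1: at (p, q) = (-0.753718, 0.322003), (dp/dtau, dq/dtau) = (-0.022136, 1.379579); Gamma_ppp = -0.844592, Gamma_ppq = 0.988474, Gamma_pqq = -1.082480, Gamma_qpp = 0.967287, Gamma_qpq = -1.132071, Gamma_qqq = 1.239734; k1 = (-0.022136, 1.379579, 2.121004, -2.429126)
  k2: at (p, q) = (-0.754271, 0.356493), (dp/dtau, dq/dtau) = (0.030889, 1.318851); Gamma_ppp = -0.883131, Gamma_ppq = 0.934268, Gamma_pqq = -1.252188, Gamma_qpp = 1.017395, Gamma_qpq = -1.076307, Gamma_qqq = 1.442562; k2 = (0.030889, 1.318851, 2.102738, -2.422422)
  k3: at (p, q) = (-0.752945, 0.354975), (dp/dtau, dq/dtau) = (0.030432, 1.319018); Gamma_ppp = -0.881887, Gamma_ppq = 0.935296, Gamma_pqq = -1.247292, Gamma_qpp = 1.015553, Gamma_qpq = -1.077057, Gamma_qqq = 1.436341; k3 = (0.030432, 1.319018, 2.095780, -2.413433)
  k4: at (p, q) = (-0.752196, 0.387954), (dp/dtau, dq/dtau) = (0.082653, 1.258907); Gamma_ppp = -0.896774, Gamma_ppq = 0.869367, Gamma_pqq = -1.387566, Gamma_qpp = 1.056681, Gamma_qpq = -1.024388, Gamma_qqq = 1.634989; k4 = (0.082653, 1.258907, 2.024288, -2.385246)
  Y <- Y + (h/6)(k1 + 2k2 + 2k3 + k4): p = -0.7522, q = 0.3880, dp/dtau = 0.0824, dq/dtau = 1.2589
step 3:
  k1: at (p, q) = (-0.752191, 0.387955), (dp/dtau, dq/dtau) = (0.082383, 1.258862); Gamma_ppp = -0.896773, Gamma_ppq = 0.869359, Gamma_pqq = -1.387577, Gamma_qpp = 1.056684, Gamma_qpq = -1.024381, Gamma_qqq = 1.635007; k1 = (0.082383, 1.258862, 2.024704, -2.385745)
  k2: at (p, q) = (-0.750132, 0.419427), (dp/dtau, dq/dtau) = (0.133001, 1.199218); Gamma_ppp = -0.891533, Gamma_ppq = 0.797240, Gamma_pqq = -1.495469, Gamma_qpp = 1.088942, Gamma_qpq = -0.973769, Gamma_qqq = 1.826605; k2 = (0.133001, 1.199218, 1.912126, -2.335519)
  k3: at (p, q) = (-0.748866, 0.417936), (dp/dtau, dq/dtau) = (0.130186, 1.200474); Gamma_ppp = -0.891850, Gamma_ppq = 0.799018, Gamma_pqq = -1.493202, Gamma_qpp = 1.088241, Gamma_qpq = -0.974967, Gamma_qqq = 1.822013; k3 = (0.130186, 1.200474, 1.917273, -2.339468)
  k4: at (p, q) = (-0.745682, 0.447979), (dp/dtau, dq/dtau) = (0.178247, 1.141888); Gamma_ppp = -0.871493, Gamma_ppq = 0.725321, Gamma_pqq = -1.570685, Gamma_qpp = 1.112621, Gamma_qpq = -0.926005, Gamma_qqq = 2.005268; k4 = (0.178247, 1.141888, 1.780458, -2.273082)
  Y <- Y + (h/6)(k1 + 2k2 + 2k3 + k4): p = -0.7456, q = 0.4480, dp/dtau = 0.1779, dq/dtau = 1.1421
step 4:
  k1: at (p, q) = (-0.745633, 0.447956), (dp/dtau, dq/dtau) = (0.177916, 1.142122); Gamma_ppp = -0.871494, Gamma_ppq = 0.725310, Gamma_pqq = -1.570712, Gamma_qpp = 1.112635, Gamma_qpq = -0.926002, Gamma_qqq = 2.005324; k1 = (0.177916, 1.142122, 1.781719, -2.274716)
  k2: at (p, q) = (-0.741185, 0.476509), (dp/dtau, dq/dtau) = (0.222459, 1.085254); Gamma_ppp = -0.839379, Gamma_ppq = 0.652804, Gamma_pqq = -1.618915, Gamma_qpp = 1.129072, Gamma_qpq = -0.878106, Gamma_qqq = 2.177648; k2 = (0.222459, 1.085254, 1.633051, -2.196663)
  k3: at (p, q) = (-0.740071, 0.475088), (dp/dtau, dq/dtau) = (0.218743, 1.087205); Gamma_ppp = -0.840544, Gamma_ppq = 0.654682, Gamma_pqq = -1.618758, Gamma_qpp = 1.129228, Gamma_qpq = -0.879531, Gamma_qqq = 2.174718; k3 = (0.218743, 1.087205, 1.642224, -2.206243)
  k4: at (p, q) = (-0.734696, 0.502317), (dp/dtau, dq/dtau) = (0.260028, 1.031809); Gamma_ppp = -0.800368, Gamma_ppq = 0.585315, Gamma_pqq = -1.641652, Gamma_qpp = 1.138483, Gamma_qpq = -0.832581, Gamma_qqq = 2.335165; k4 = (0.260028, 1.031809, 1.487790, -2.116305)
  Y <- Y + (h/6)(k1 + 2k2 + 2k3 + k4): p = -0.7346, q = 0.5023, dp/dtau = 0.2598, dq/dtau = 1.0321

Answer: p = -0.7346, q = 0.5023, dp/dtau = 0.2598, dq/dtau = 1.0321


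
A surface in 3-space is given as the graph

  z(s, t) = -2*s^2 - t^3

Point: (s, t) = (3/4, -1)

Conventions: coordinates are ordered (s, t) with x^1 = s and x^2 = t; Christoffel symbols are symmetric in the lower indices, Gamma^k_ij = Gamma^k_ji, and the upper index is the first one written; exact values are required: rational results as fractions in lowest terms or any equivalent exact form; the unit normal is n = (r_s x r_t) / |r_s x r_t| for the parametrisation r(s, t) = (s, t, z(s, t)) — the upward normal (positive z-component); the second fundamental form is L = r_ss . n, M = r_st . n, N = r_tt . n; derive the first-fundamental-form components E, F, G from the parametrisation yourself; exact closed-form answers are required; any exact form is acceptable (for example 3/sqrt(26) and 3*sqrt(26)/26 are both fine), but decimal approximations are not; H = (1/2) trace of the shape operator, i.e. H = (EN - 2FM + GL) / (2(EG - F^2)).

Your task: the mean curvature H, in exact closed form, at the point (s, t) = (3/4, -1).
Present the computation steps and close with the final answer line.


z_s = -3, z_t = -3, z_ss = -4, z_st = 0, z_tt = 6
E = 10, F = 9, G = 10; answer radicand W^2 = 19
unnormalised second-form numerators: l = -4, m = 0, n = 6; L = l/sqrt(19), and similarly M = m/sqrt(W^2), N = n/sqrt(W^2)
H = (E*n - 2*F*m + G*l) / (2*(EG - F^2)*sqrt(W^2)); E*n - 2*F*m + G*l = 20, EG - F^2 = 19, so H = (10/19)/sqrt(19)

Answer: H = 10*sqrt(19)/361


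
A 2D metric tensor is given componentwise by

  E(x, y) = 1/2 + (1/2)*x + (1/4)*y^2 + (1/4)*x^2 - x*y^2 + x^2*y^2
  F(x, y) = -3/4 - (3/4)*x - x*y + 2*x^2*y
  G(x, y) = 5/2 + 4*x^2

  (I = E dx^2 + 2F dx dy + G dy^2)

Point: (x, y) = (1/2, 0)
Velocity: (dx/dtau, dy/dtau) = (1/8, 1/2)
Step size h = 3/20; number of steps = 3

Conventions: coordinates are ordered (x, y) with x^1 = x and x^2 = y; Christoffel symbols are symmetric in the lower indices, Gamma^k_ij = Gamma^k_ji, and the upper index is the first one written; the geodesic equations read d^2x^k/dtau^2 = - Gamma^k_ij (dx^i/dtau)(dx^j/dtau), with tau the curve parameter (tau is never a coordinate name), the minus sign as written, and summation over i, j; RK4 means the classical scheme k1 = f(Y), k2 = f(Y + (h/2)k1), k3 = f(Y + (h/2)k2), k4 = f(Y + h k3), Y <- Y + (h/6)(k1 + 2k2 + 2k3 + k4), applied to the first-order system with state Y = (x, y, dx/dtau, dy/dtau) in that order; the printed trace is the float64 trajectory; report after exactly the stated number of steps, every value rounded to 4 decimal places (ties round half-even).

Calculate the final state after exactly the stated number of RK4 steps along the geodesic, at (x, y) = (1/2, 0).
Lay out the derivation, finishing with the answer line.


f(Y) = (dx/dtau, dy/dtau, -Gamma^x_ij Y'^i Y'^j, -Gamma^y_ij Y'^i Y'^j) with the Gammas evaluated at the stage position; h = 0.150000; intermediate values shown to 6 dp
step 0: x = 0.5000, y = 0.0000, dx/dtau = 0.1250, dy/dtau = 0.5000
step 1:
  k1: at (x, y) = (0.500000, 0.000000), (dx/dtau, dy/dtau) = (0.125000, 0.500000); Gamma_xxx = 0.297030, Gamma_xxy = 1.425743, Gamma_xyy = -4.435644, Gamma_yxx = -0.118812, Gamma_yxy = 1.029703, Gamma_yyy = -1.425743; k1 = (0.125000, 0.500000, 0.926052, 0.229579)
  k2: at (x, y) = (0.509375, 0.037500), (dx/dtau, dy/dtau) = (0.194454, 0.517218); Gamma_xxx = 0.327596, Gamma_xxy = 1.424409, Gamma_xyy = -4.432109, Gamma_yxx = -0.096207, Gamma_yxy = 1.031548, Gamma_yyy = -1.417724; k2 = (0.194454, 0.517218, 0.886748, 0.175404)
  k3: at (x, y) = (0.514584, 0.038791), (dx/dtau, dy/dtau) = (0.191506, 0.513155); Gamma_xxx = 0.330608, Gamma_xxy = 1.423311, Gamma_xyy = -4.429295, Gamma_yxx = -0.093728, Gamma_yxy = 1.032343, Gamma_yyy = -1.412914; k3 = (0.191506, 0.513155, 0.874490, 0.172596)
  k4: at (x, y) = (0.528726, 0.076973), (dx/dtau, dy/dtau) = (0.256173, 0.525889); Gamma_xxx = 0.364706, Gamma_xxy = 1.415853, Gamma_xyy = -4.412478, Gamma_yxx = -0.068251, Gamma_yxy = 1.032261, Gamma_yyy = -1.395384; k4 = (0.256173, 0.525889, 0.814896, 0.112256)
  Y <- Y + (h/6)(k1 + 2k2 + 2k3 + k4): x = 0.5288, y = 0.0772, dx/dtau = 0.2566, dy/dtau = 0.5259
step 2:
  k1: at (x, y) = (0.528827, 0.077166), (dx/dtau, dy/dtau) = (0.256586, 0.525946); Gamma_xxx = 0.364893, Gamma_xxy = 1.415789, Gamma_xyy = -4.412335, Gamma_yxx = -0.068110, Gamma_yxy = 1.032255, Gamma_yyy = -1.395249; k1 = (0.256586, 0.525946, 0.814391, 0.111831)
  k2: at (x, y) = (0.548071, 0.116612), (dx/dtau, dy/dtau) = (0.317665, 0.534333); Gamma_xxx = 0.402931, Gamma_xxy = 1.399861, Gamma_xyy = -4.377046, Gamma_yxx = -0.039413, Gamma_yxy = 1.029033, Gamma_yyy = -1.365676; k2 = (0.317665, 0.534333, 0.733817, 0.044560)
  k3: at (x, y) = (0.552652, 0.117241), (dx/dtau, dy/dtau) = (0.311622, 0.529288); Gamma_xxx = 0.405265, Gamma_xxy = 1.396525, Gamma_xyy = -4.369330, Gamma_yxx = -0.037410, Gamma_yxy = 1.028380, Gamma_yyy = -1.359118; k3 = (0.311622, 0.529288, 0.724015, 0.045147)
  k4: at (x, y) = (0.575571, 0.156559), (dx/dtau, dy/dtau) = (0.365188, 0.532718); Gamma_xxx = 0.444903, Gamma_xxy = 1.369349, Gamma_xyy = -4.309384, Gamma_yxx = -0.007147, Gamma_yxy = 1.020035, Gamma_yyy = -1.315934; k4 = (0.365188, 0.532718, 0.630828, -0.022480)
  Y <- Y + (h/6)(k1 + 2k2 + 2k3 + k4): x = 0.5758, y = 0.1568, dx/dtau = 0.3656, dy/dtau = 0.5327
step 3:
  k1: at (x, y) = (0.575836, 0.156814), (dx/dtau, dy/dtau) = (0.365608, 0.532665); Gamma_xxx = 0.445201, Gamma_xxy = 1.369036, Gamma_xyy = -4.308685, Gamma_yxx = -0.006911, Gamma_yxy = 1.019935, Gamma_yyy = -1.315438; k1 = (0.365608, 0.532665, 0.629773, -0.023102)
  k2: at (x, y) = (0.603257, 0.196763), (dx/dtau, dy/dtau) = (0.412841, 0.530932); Gamma_xxx = 0.486199, Gamma_xxy = 1.328997, Gamma_xyy = -4.220246, Gamma_yxx = 0.024937, Gamma_yxy = 1.005768, Gamma_yyy = -1.256714; k2 = (0.412841, 0.530932, 0.524168, -0.090906)
  k3: at (x, y) = (0.606799, 0.196634), (dx/dtau, dy/dtau) = (0.404920, 0.525847); Gamma_xxx = 0.487132, Gamma_xxy = 1.324918, Gamma_xyy = -4.210808, Gamma_yxx = 0.025931, Gamma_yxy = 1.004346, Gamma_yyy = -1.250277; k3 = (0.404920, 0.525847, 0.520263, -0.086234)
  k4: at (x, y) = (0.636574, 0.235691), (dx/dtau, dy/dtau) = (0.443647, 0.519730); Gamma_xxx = 0.525802, Gamma_xxy = 1.273660, Gamma_xyy = -4.097159, Gamma_yxx = 0.056757, Gamma_yxy = 0.984596, Gamma_yyy = -1.179612; k4 = (0.443647, 0.519730, 0.415879, -0.146585)
  Y <- Y + (h/6)(k1 + 2k2 + 2k3 + k4): x = 0.6370, y = 0.2360, dx/dtau = 0.4440, dy/dtau = 0.5196

Answer: x = 0.6370, y = 0.2360, dx/dtau = 0.4440, dy/dtau = 0.5196


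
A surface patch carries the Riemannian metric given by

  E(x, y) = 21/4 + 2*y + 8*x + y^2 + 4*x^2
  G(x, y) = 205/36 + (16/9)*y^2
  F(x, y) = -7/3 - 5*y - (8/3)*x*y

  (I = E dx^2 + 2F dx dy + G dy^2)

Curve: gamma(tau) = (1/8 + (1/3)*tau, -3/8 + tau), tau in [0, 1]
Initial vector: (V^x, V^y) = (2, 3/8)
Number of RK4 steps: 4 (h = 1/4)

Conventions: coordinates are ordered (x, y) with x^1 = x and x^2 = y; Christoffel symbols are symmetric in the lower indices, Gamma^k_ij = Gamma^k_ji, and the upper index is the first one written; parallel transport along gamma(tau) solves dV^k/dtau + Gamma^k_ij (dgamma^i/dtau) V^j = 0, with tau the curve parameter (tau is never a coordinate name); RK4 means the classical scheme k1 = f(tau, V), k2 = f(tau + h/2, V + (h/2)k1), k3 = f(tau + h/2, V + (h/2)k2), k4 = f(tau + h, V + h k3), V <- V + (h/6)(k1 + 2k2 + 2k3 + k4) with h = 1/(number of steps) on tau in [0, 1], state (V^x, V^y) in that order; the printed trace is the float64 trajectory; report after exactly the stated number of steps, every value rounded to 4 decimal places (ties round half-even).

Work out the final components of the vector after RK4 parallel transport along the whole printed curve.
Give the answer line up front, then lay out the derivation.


Answer: V^x = 1.5653, V^y = 0.2689

gamma'(tau) = (1/3, 1); f(tau, V)^k = -Gamma^k_ij(gamma(tau)) gamma'^i(tau) V^j; h = 1/4; intermediate values shown to 6 dp
curve data and Christoffel symbols at the stage parameters:
  tau = 0.000000: gamma = (0.125000, -0.375000), gamma' = (0.333333, 1.000000); Gamma_xxx = 0.795335, Gamma_xxy = 0.109949, Gamma_xyy = -0.944811, Gamma_yxx = 0.107682, Gamma_yxy = 0.006165, Gamma_yyy = -0.165130
  tau = 0.125000: gamma = (0.166667, -0.250000), gamma' = (0.333333, 1.000000); Gamma_xxx = 0.763474, Gamma_xxy = 0.123069, Gamma_xyy = -0.905604, Gamma_yxx = 0.113500, Gamma_yxy = 0.020610, Gamma_yyy = -0.228211
  tau = 0.250000: gamma = (0.208333, -0.125000), gamma' = (0.333333, 1.000000); Gamma_xxx = 0.732512, Gamma_xxy = 0.137007, Gamma_xyy = -0.879855, Gamma_yxx = 0.115137, Gamma_yxy = 0.039240, Gamma_yyy = -0.290832
  tau = 0.375000: gamma = (0.250000, 0.000000), gamma' = (0.333333, 1.000000); Gamma_xxx = 0.701454, Gamma_xxy = 0.152814, Gamma_xyy = -0.865946, Gamma_yxx = 0.111815, Gamma_yxy = 0.062616, Gamma_yyy = -0.354827
  tau = 0.500000: gamma = (0.291667, 0.125000), gamma' = (0.333333, 1.000000); Gamma_xxx = 0.669136, Gamma_xxy = 0.171556, Gamma_xyy = -0.862982, Gamma_yxx = 0.102451, Gamma_yxy = 0.091608, Gamma_yyy = -0.421981
  tau = 0.625000: gamma = (0.333333, 0.250000), gamma' = (0.333333, 1.000000); Gamma_xxx = 0.634145, Gamma_xxy = 0.194430, Gamma_xyy = -0.870664, Gamma_yxx = 0.085540, Gamma_yxy = 0.127449, Gamma_yyy = -0.494168
  tau = 0.750000: gamma = (0.375000, 0.375000), gamma' = (0.333333, 1.000000); Gamma_xxx = 0.594693, Gamma_xxy = 0.222880, Gamma_xyy = -0.889247, Gamma_yxx = 0.058992, Gamma_yxy = 0.171847, Gamma_yyy = -0.573485
  tau = 0.875000: gamma = (0.416667, 0.500000), gamma' = (0.333333, 1.000000); Gamma_xxx = 0.548447, Gamma_xxy = 0.258743, Gamma_xyy = -0.919541, Gamma_yxx = 0.019903, Gamma_yxy = 0.227132, Gamma_yyy = -0.662403
  tau = 1.000000: gamma = (0.458333, 0.625000), gamma' = (0.333333, 1.000000); Gamma_xxx = 0.492263, Gamma_xxy = 0.304440, Gamma_xyy = -0.962986, Gamma_yxx = -0.035796, Gamma_yxy = 0.296498, Gamma_yyy = -0.763951
step 0: V^x = 2.0000, V^y = 0.3750
step 1: k1 = (-0.409561, -0.022966), k2 = (-0.414056, -0.031527), k3 = (-0.414769, -0.031731), k4 = (-0.416629, -0.045236); V <- V + (h/6)(k1 + 2k2 + 2k3 + k4): V^x = 1.8965, V^y = 0.3669
step 2: k1 = (-0.416855, -0.045301), k2 = (-0.418703, -0.063601), k3 = (-0.420478, -0.064342), k4 = (-0.424209, -0.087962); V <- V + (h/6)(k1 + 2k2 + 2k3 + k4): V^x = 1.7915, V^y = 0.3507
step 3: k1 = (-0.424370, -0.088030), k2 = (-0.431773, -0.117715), k3 = (-0.434388, -0.119247), k4 = (-0.447215, -0.156671); V <- V + (h/6)(k1 + 2k2 + 2k3 + k4): V^x = 1.6830, V^y = 0.3207
step 4: k1 = (-0.447364, -0.156758), k2 = (-0.467532, -0.203691), k3 = (-0.471308, -0.206543), k4 = (-0.501518, -0.266426); V <- V + (h/6)(k1 + 2k2 + 2k3 + k4): V^x = 1.5653, V^y = 0.2689


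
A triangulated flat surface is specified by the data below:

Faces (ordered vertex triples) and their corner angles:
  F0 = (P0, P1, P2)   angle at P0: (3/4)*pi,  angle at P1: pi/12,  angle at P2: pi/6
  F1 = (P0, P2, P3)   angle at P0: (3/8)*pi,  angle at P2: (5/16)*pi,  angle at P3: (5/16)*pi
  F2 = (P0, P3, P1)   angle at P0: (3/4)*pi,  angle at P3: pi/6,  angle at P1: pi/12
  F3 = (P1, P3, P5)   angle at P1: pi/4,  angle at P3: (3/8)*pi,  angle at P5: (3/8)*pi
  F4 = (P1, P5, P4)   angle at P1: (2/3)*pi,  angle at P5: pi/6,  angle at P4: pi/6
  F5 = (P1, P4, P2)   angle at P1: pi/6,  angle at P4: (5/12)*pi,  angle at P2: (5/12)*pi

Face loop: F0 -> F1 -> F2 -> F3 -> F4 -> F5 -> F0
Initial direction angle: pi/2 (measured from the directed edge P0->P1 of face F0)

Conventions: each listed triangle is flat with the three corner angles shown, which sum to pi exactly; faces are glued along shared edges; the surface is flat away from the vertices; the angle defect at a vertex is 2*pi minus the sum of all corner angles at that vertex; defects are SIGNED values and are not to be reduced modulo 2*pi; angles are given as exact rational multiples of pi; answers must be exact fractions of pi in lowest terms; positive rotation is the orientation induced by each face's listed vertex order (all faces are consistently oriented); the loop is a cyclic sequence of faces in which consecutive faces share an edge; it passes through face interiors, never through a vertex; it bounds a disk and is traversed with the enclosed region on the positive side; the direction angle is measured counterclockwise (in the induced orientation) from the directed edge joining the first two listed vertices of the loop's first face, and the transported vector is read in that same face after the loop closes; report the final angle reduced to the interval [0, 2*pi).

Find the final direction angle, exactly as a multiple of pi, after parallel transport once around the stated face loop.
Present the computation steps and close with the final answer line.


enclosed vertex P0: corner angles sum to (15/8)*pi, defect = 2*pi - (15/8)*pi = pi/8
enclosed vertex P1: corner angles sum to (5/4)*pi, defect = 2*pi - (5/4)*pi = (3/4)*pi
holonomy = initial angle + sum of enclosed defects (mod 2*pi), positive in the induced orientation
final angle = pi/2 + (7/8)*pi = (11/8)*pi (mod 2*pi)

Answer: final direction angle = (11/8)*pi


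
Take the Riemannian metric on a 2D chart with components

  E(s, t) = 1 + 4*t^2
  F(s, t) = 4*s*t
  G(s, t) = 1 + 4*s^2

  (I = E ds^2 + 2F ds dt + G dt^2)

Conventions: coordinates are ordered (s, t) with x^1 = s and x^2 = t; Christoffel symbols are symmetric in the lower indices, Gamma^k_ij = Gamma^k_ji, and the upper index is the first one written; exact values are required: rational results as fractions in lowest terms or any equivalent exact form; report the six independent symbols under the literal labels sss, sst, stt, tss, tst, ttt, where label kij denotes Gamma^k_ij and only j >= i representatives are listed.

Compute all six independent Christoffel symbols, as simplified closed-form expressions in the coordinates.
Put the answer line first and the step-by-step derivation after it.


Answer: Gamma_sss = 0, Gamma_sst = 4*t/(4*s^2 + 4*t^2 + 1), Gamma_stt = 0, Gamma_tss = 0, Gamma_tst = 4*s/(4*s^2 + 4*t^2 + 1), Gamma_ttt = 0

E = 1 + 4*t^2; F = 4*s*t; G = 1 + 4*s^2
Gamma^k_ij = (1/2) g^{kl} (d_i g_jl + d_j g_il - d_l g_ij), with g^inv = (1/(EG-F^2)) [[G, -F], [-F, E]]
first partials: E_s = 0, E_t = 8*t, F_s = 4*t, F_t = 4*s, G_s = 8*s, G_t = 0
D = EG - F^2 = 1 + 4*t^2 + 4*s^2
expanded: Gamma^s_ss = (G E_s - 2F F_s + F E_t)/(2D), Gamma^s_st = (G E_t - F G_s)/(2D), Gamma^s_tt = (2G F_t - G G_s - F G_t)/(2D), Gamma^t_ss = (2E F_s - E E_t - F E_s)/(2D), Gamma^t_st = (E G_s - F E_t)/(2D), Gamma^t_tt = (E G_t - 2F F_t + F G_s)/(2D); substitute and cancel common factors


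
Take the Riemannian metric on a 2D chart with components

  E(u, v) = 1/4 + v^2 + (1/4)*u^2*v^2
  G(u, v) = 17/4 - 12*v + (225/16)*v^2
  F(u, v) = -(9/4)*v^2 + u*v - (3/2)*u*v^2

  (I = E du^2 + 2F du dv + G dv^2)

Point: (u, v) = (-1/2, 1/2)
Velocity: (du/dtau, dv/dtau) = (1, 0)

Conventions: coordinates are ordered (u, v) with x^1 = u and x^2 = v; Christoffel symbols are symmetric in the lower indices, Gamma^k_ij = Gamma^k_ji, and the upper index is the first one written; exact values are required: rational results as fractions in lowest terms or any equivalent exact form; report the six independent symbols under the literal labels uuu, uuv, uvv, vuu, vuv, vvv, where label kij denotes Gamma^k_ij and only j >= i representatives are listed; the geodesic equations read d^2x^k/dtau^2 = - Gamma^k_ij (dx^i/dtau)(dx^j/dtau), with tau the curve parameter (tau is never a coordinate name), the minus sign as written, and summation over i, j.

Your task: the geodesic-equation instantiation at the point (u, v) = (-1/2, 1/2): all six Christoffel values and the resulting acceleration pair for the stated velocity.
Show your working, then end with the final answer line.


E = 33/64, F = -5/8, G = 113/64 at the point
E_u = -1/16, E_v = 17/16, F_u = 1/8, F_v = -2, G_u = 0, G_v = 33/16
EG - F^2 = 2129/4096;  g^inv = (4096/2129) * [[113/64, 5/8], [5/8, 33/64]]
first-kind symbols [ij,l] = (1/2)(d_i g_jl + d_j g_il - d_l g_ij): [uu,u] = E_u/2 = -1/32, [uu,v] = F_u - E_v/2 = -13/32, [uv,u] = E_v/2 = 17/32, [uv,v] = G_u/2 = 0, [vv,u] = F_v - G_u/2 = -2, [vv,v] = G_v/2 = 33/32
Gamma^u_ij = (G*[ij,u] - F*[ij,v])/(EG - F^2), Gamma^v_ij = (E*[ij,v] - F*[ij,u])/(EG - F^2)
Gamma_uuu = -1266/2129, Gamma_uuv = 3842/2129, Gamma_uvv = -11824/2129, Gamma_vuu = -938/2129, Gamma_vuv = 1360/2129, Gamma_vvv = -2942/2129
d^2u/dtau^2 = -(Gamma_uuu*(1)^2 + 2*Gamma_uuv*(1)*(0) + Gamma_uvv*(0)^2) = 1266/2129
d^2v/dtau^2 = -(Gamma_vuu*(1)^2 + 2*Gamma_vuv*(1)*(0) + Gamma_vvv*(0)^2) = 938/2129

Answer: Gamma_uuu = -1266/2129, Gamma_uuv = 3842/2129, Gamma_uvv = -11824/2129, Gamma_vuu = -938/2129, Gamma_vuv = 1360/2129, Gamma_vvv = -2942/2129; accelerations (d^2u/dtau^2, d^2v/dtau^2) = (1266/2129, 938/2129)


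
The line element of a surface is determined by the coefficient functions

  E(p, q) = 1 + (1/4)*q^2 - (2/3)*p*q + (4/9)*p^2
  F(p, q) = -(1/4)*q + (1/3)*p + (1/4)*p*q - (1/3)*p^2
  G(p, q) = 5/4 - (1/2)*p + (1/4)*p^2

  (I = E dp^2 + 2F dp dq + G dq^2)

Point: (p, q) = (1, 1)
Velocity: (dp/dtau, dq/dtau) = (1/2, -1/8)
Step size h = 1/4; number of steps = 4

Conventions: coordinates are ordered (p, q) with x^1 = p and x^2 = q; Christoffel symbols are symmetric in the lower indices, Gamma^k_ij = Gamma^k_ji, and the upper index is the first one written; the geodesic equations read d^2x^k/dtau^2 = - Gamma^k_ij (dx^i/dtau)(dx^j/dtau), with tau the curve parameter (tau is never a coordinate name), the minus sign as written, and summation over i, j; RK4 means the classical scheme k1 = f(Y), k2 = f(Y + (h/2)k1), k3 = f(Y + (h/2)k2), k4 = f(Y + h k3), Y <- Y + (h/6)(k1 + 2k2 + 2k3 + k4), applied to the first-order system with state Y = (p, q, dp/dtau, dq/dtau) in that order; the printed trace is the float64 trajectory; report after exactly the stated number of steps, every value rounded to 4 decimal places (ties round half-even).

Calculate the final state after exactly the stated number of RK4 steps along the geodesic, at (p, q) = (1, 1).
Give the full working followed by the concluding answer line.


f(Y) = (dp/dtau, dq/dtau, -Gamma^p_ij Y'^i Y'^j, -Gamma^q_ij Y'^i Y'^j) with the Gammas evaluated at the stage position; h = 0.250000; intermediate values shown to 6 dp
step 0: p = 1.0000, q = 1.0000, dp/dtau = 0.5000, dq/dtau = -0.1250
step 1:
  k1: at (p, q) = (1.000000, 1.000000), (dp/dtau, dq/dtau) = (0.500000, -0.125000); Gamma_ppp = 0.108108, Gamma_ppq = -0.081081, Gamma_pqq = 0.000000, Gamma_qpp = 0.000000, Gamma_qpq = 0.000000, Gamma_qqq = 0.000000; k1 = (0.500000, -0.125000, -0.037162, 0.000000)
  k2: at (p, q) = (1.062500, 0.984375), (dp/dtau, dq/dtau) = (0.495355, -0.125000); Gamma_ppp = 0.137537, Gamma_ppq = -0.103153, Gamma_pqq = 0.000000, Gamma_qpp = -0.019885, Gamma_qpq = 0.014914, Gamma_qqq = 0.000000; k2 = (0.495355, -0.125000, -0.046523, 0.006726)
  k3: at (p, q) = (1.061919, 0.984375), (dp/dtau, dq/dtau) = (0.494185, -0.124159); Gamma_ppp = 0.137315, Gamma_ppq = -0.102986, Gamma_pqq = 0.000000, Gamma_qpp = -0.019704, Gamma_qpq = 0.014778, Gamma_qqq = 0.000000; k3 = (0.494185, -0.124159, -0.046173, 0.006625)
  k4: at (p, q) = (1.123546, 0.968960), (dp/dtau, dq/dtau) = (0.488457, -0.123344); Gamma_ppp = 0.164245, Gamma_ppq = -0.123184, Gamma_pqq = 0.000000, Gamma_qpp = -0.038352, Gamma_qpq = 0.028764, Gamma_qqq = 0.000000; k4 = (0.488457, -0.123344, -0.054030, 0.012616)
  Y <- Y + (h/6)(k1 + 2k2 + 2k3 + k4): p = 1.1236, q = 0.9689, dp/dtau = 0.4885, dq/dtau = -0.1234
step 2:
  k1: at (p, q) = (1.123647, 0.968889), (dp/dtau, dq/dtau) = (0.488476, -0.123362); Gamma_ppp = 0.164300, Gamma_ppq = -0.123225, Gamma_pqq = 0.000000, Gamma_qpp = -0.038381, Gamma_qpq = 0.028786, Gamma_qqq = 0.000000; k1 = (0.488476, -0.123362, -0.054054, 0.012627)
  k2: at (p, q) = (1.184707, 0.953469), (dp/dtau, dq/dtau) = (0.481719, -0.121783); Gamma_ppp = 0.188618, Gamma_ppq = -0.141463, Gamma_pqq = 0.000000, Gamma_qpp = -0.055641, Gamma_qpq = 0.041731, Gamma_qqq = 0.000000; k2 = (0.481719, -0.121783, -0.060367, 0.017808)
  k3: at (p, q) = (1.183862, 0.953666), (dp/dtau, dq/dtau) = (0.480930, -0.121136); Gamma_ppp = 0.188303, Gamma_ppq = -0.141227, Gamma_pqq = 0.000000, Gamma_qpp = -0.055411, Gamma_qpq = 0.041558, Gamma_qqq = 0.000000; k3 = (0.480930, -0.121136, -0.060008, 0.017658)
  k4: at (p, q) = (1.243880, 0.938605), (dp/dtau, dq/dtau) = (0.473474, -0.118947); Gamma_ppp = 0.209682, Gamma_ppq = -0.157261, Gamma_pqq = 0.000000, Gamma_qpp = -0.071034, Gamma_qpq = 0.053275, Gamma_qqq = 0.000000; k4 = (0.473474, -0.118947, -0.064719, 0.021925)
  Y <- Y + (h/6)(k1 + 2k2 + 2k3 + k4): p = 1.2439, q = 0.9385, dp/dtau = 0.4735, dq/dtau = -0.1190
step 3:
  k1: at (p, q) = (1.243949, 0.938550), (dp/dtau, dq/dtau) = (0.473495, -0.118966); Gamma_ppp = 0.209714, Gamma_ppq = -0.157285, Gamma_pqq = 0.000000, Gamma_qpp = -0.071050, Gamma_qpq = 0.053288, Gamma_qqq = 0.000000; k1 = (0.473495, -0.118966, -0.064737, 0.021933)
  k2: at (p, q) = (1.303136, 0.923679), (dp/dtau, dq/dtau) = (0.465403, -0.116225); Gamma_ppp = 0.228242, Gamma_ppq = -0.171182, Gamma_pqq = 0.000000, Gamma_qpp = -0.085015, Gamma_qpq = 0.063761, Gamma_qqq = 0.000000; k2 = (0.465403, -0.116225, -0.067956, 0.025312)
  k3: at (p, q) = (1.302125, 0.924022), (dp/dtau, dq/dtau) = (0.465001, -0.115802); Gamma_ppp = 0.227929, Gamma_ppq = -0.170947, Gamma_pqq = 0.000000, Gamma_qpp = -0.084792, Gamma_qpq = 0.063594, Gamma_qqq = 0.000000; k3 = (0.465001, -0.115802, -0.067695, 0.025183)
  k4: at (p, q) = (1.360199, 0.909599), (dp/dtau, dq/dtau) = (0.456572, -0.112671); Gamma_ppp = 0.243651, Gamma_ppq = -0.182739, Gamma_pqq = 0.000000, Gamma_qpp = -0.097083, Gamma_qpq = 0.072812, Gamma_qqq = 0.000000; k4 = (0.456572, -0.112671, -0.069592, 0.027729)
  Y <- Y + (h/6)(k1 + 2k2 + 2k3 + k4): p = 1.3602, q = 0.9096, dp/dtau = 0.4566, dq/dtau = -0.1127
step 4:
  k1: at (p, q) = (1.360236, 0.909562), (dp/dtau, dq/dtau) = (0.456594, -0.112689); Gamma_ppp = 0.243665, Gamma_ppq = -0.182749, Gamma_pqq = 0.000000, Gamma_qpp = -0.097089, Gamma_qpq = 0.072817, Gamma_qqq = 0.000000; k1 = (0.456594, -0.112689, -0.069605, 0.027734)
  k2: at (p, q) = (1.417310, 0.895476), (dp/dtau, dq/dtau) = (0.447894, -0.109223); Gamma_ppp = 0.256782, Gamma_ppq = -0.192586, Gamma_pqq = 0.000000, Gamma_qpp = -0.107775, Gamma_qpq = 0.080831, Gamma_qqq = 0.000000; k2 = (0.447894, -0.109223, -0.070355, 0.029529)
  k3: at (p, q) = (1.416222, 0.895910), (dp/dtau, dq/dtau) = (0.447800, -0.108998); Gamma_ppp = 0.256527, Gamma_ppq = -0.192395, Gamma_pqq = 0.000000, Gamma_qpp = -0.107591, Gamma_qpq = 0.080693, Gamma_qqq = 0.000000; k3 = (0.447800, -0.108998, -0.070221, 0.029452)
  k4: at (p, q) = (1.472186, 0.882313), (dp/dtau, dq/dtau) = (0.439039, -0.105326); Gamma_ppp = 0.267278, Gamma_ppq = -0.200458, Gamma_pqq = 0.000000, Gamma_qpp = -0.116791, Gamma_qpq = 0.087593, Gamma_qqq = 0.000000; k4 = (0.439039, -0.105326, -0.070058, 0.030613)
  Y <- Y + (h/6)(k1 + 2k2 + 2k3 + k4): p = 1.4722, q = 0.8823, dp/dtau = 0.4391, dq/dtau = -0.1053

Answer: p = 1.4722, q = 0.8823, dp/dtau = 0.4391, dq/dtau = -0.1053


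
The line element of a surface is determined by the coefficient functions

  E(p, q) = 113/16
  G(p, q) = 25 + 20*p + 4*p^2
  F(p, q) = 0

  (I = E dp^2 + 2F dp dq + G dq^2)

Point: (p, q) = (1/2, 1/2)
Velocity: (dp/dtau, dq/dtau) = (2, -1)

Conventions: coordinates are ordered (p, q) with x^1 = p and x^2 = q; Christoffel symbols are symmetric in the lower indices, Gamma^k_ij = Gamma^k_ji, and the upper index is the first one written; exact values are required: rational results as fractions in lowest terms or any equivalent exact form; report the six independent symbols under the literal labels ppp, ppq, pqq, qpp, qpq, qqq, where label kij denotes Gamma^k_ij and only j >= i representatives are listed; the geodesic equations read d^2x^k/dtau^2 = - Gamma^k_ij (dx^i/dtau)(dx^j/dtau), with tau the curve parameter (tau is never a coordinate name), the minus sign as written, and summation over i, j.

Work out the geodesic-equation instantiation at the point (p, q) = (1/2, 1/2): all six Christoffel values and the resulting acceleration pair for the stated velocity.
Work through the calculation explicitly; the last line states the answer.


E = 113/16, F = 0, G = 36 at the point
E_p = 0, E_q = 0, F_p = 0, F_q = 0, G_p = 24, G_q = 0
EG - F^2 = 1017/4;  g^inv = (4/1017) * [[36, 0], [0, 113/16]]
first-kind symbols [ij,l] = (1/2)(d_i g_jl + d_j g_il - d_l g_ij): [pp,p] = E_p/2 = 0, [pp,q] = F_p - E_q/2 = 0, [pq,p] = E_q/2 = 0, [pq,q] = G_p/2 = 12, [qq,p] = F_q - G_p/2 = -12, [qq,q] = G_q/2 = 0
Gamma^p_ij = (G*[ij,p] - F*[ij,q])/(EG - F^2), Gamma^q_ij = (E*[ij,q] - F*[ij,p])/(EG - F^2)
Gamma_ppp = 0, Gamma_ppq = 0, Gamma_pqq = -192/113, Gamma_qpp = 0, Gamma_qpq = 1/3, Gamma_qqq = 0
d^2p/dtau^2 = -(Gamma_ppp*(2)^2 + 2*Gamma_ppq*(2)*(-1) + Gamma_pqq*(-1)^2) = 192/113
d^2q/dtau^2 = -(Gamma_qpp*(2)^2 + 2*Gamma_qpq*(2)*(-1) + Gamma_qqq*(-1)^2) = 4/3

Answer: Gamma_ppp = 0, Gamma_ppq = 0, Gamma_pqq = -192/113, Gamma_qpp = 0, Gamma_qpq = 1/3, Gamma_qqq = 0; accelerations (d^2p/dtau^2, d^2q/dtau^2) = (192/113, 4/3)


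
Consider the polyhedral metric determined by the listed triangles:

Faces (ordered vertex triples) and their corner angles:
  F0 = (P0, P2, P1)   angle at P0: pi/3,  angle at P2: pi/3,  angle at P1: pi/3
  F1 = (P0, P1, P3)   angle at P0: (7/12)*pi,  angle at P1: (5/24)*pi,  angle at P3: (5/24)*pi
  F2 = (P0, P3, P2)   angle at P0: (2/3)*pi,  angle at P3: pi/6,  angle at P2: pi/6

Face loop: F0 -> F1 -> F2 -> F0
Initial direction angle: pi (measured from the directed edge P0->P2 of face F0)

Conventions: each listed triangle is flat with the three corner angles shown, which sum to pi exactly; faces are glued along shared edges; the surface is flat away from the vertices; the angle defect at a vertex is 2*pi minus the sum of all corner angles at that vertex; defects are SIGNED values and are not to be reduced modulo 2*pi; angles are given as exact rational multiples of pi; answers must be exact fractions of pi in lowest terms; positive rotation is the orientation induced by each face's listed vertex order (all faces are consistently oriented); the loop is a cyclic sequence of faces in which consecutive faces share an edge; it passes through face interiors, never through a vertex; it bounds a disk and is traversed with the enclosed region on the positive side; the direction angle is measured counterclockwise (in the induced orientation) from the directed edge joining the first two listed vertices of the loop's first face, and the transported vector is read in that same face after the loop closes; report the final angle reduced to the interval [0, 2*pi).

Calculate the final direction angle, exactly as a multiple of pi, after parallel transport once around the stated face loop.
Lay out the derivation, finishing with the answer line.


enclosed vertex P0: corner angles sum to (19/12)*pi, defect = 2*pi - (19/12)*pi = (5/12)*pi
summing the enclosed defects onto the initial angle, mod 2*pi in the induced orientation:
final angle = pi + (5/12)*pi = (17/12)*pi (mod 2*pi)

Answer: final direction angle = (17/12)*pi


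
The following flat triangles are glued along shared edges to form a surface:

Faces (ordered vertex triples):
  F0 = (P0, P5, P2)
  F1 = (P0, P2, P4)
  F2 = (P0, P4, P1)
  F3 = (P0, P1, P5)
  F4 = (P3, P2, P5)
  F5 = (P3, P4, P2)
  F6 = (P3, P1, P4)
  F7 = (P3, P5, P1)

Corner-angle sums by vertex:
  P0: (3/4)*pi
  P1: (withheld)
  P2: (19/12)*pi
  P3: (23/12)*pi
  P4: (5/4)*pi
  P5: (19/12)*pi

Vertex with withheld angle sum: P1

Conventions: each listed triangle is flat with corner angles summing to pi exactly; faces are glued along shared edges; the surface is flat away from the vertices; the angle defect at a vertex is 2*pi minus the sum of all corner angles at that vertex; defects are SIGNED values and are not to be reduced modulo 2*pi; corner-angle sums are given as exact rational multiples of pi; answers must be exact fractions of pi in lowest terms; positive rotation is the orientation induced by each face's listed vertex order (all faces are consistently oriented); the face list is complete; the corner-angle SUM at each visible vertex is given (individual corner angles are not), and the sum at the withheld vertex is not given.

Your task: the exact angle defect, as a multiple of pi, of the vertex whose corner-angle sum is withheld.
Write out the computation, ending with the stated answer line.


V = 6, E = 12, F = 8; chi = V - E + F = 2
Gauss-Bonnet: total defect = 2*pi*chi = 4*pi; visible defects sum to (35/12)*pi

Answer: defect(P1) = (13/12)*pi


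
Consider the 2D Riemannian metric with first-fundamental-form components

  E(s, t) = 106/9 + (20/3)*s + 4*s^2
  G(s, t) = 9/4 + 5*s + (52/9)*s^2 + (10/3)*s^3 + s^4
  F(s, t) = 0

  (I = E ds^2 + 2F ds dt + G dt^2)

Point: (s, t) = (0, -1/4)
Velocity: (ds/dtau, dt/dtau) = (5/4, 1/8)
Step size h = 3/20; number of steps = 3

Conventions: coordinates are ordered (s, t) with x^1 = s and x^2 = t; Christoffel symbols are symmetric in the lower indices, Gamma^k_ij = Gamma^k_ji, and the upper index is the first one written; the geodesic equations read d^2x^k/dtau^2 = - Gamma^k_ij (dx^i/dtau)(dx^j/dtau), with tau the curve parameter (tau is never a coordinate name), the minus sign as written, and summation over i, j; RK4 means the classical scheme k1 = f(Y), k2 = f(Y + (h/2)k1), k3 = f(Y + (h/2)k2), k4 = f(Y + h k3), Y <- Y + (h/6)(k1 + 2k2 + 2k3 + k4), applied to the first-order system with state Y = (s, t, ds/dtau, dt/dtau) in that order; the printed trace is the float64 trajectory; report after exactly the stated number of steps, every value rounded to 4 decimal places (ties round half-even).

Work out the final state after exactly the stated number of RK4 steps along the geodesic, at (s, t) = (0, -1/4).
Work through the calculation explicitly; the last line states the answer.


f(Y) = (ds/dtau, dt/dtau, -Gamma^s_ij Y'^i Y'^j, -Gamma^t_ij Y'^i Y'^j) with the Gammas evaluated at the stage position; h = 0.150000; intermediate values shown to 6 dp
step 0: s = 0.0000, t = -0.2500, ds/dtau = 1.2500, dt/dtau = 0.1250
step 1:
  k1: at (s, t) = (0.000000, -0.250000), (ds/dtau, dt/dtau) = (1.250000, 0.125000); Gamma_sss = 0.283019, Gamma_sst = 0.000000, Gamma_stt = -0.212264, Gamma_tss = 0.000000, Gamma_tst = 1.111111, Gamma_ttt = 0.000000; k1 = (1.250000, 0.125000, -0.438900, -0.347222)
  k2: at (s, t) = (0.093750, -0.240625), (ds/dtau, dt/dtau) = (1.217082, 0.098958); Gamma_sss = 0.298147, Gamma_sst = 0.000000, Gamma_stt = -0.248213, Gamma_tss = 0.000000, Gamma_tst = 1.113587, Gamma_ttt = 0.000000; k2 = (1.217082, 0.098958, -0.439211, -0.268242)
  k3: at (s, t) = (0.091281, -0.242578), (ds/dtau, dt/dtau) = (1.217059, 0.104882); Gamma_sss = 0.297791, Gamma_sst = 0.000000, Gamma_stt = -0.247236, Gamma_tss = 0.000000, Gamma_tst = 1.113680, Gamma_ttt = 0.000000; k3 = (1.217059, 0.104882, -0.438378, -0.284317)
  k4: at (s, t) = (0.182559, -0.234268), (ds/dtau, dt/dtau) = (1.184243, 0.082352); Gamma_sss = 0.309531, Gamma_sst = 0.000000, Gamma_stt = -0.284396, Gamma_tss = 0.000000, Gamma_tst = 1.105677, Gamma_ttt = 0.000000; k4 = (1.184243, 0.082352, -0.432167, -0.215663)
  Y <- Y + (h/6)(k1 + 2k2 + 2k3 + k4): s = 0.1826, t = -0.2346, ds/dtau = 1.1843, dt/dtau = 0.0833
step 2:
  k1: at (s, t) = (0.182563, -0.234624), (ds/dtau, dt/dtau) = (1.184344, 0.083300); Gamma_sss = 0.309531, Gamma_sst = 0.000000, Gamma_stt = -0.284398, Gamma_tss = 0.000000, Gamma_tst = 1.105677, Gamma_ttt = 0.000000; k1 = (1.184344, 0.083300, -0.432197, -0.218163)
  k2: at (s, t) = (0.271389, -0.228377), (ds/dtau, dt/dtau) = (1.151929, 0.066938); Gamma_sss = 0.318326, Gamma_sst = 0.000000, Gamma_stt = -0.322459, Gamma_tss = 0.000000, Gamma_tst = 1.090563, Gamma_ttt = 0.000000; k2 = (1.151929, 0.066938, -0.420955, -0.168181)
  k3: at (s, t) = (0.268958, -0.229604), (ds/dtau, dt/dtau) = (1.152772, 0.070686); Gamma_sss = 0.318117, Gamma_sst = 0.000000, Gamma_stt = -0.321394, Gamma_tss = 0.000000, Gamma_tst = 1.091053, Gamma_ttt = 0.000000; k3 = (1.152772, 0.070686, -0.421135, -0.177809)
  k4: at (s, t) = (0.355479, -0.224021), (ds/dtau, dt/dtau) = (1.121174, 0.056629); Gamma_sss = 0.324522, Gamma_sst = 0.000000, Gamma_stt = -0.360029, Gamma_tss = 0.000000, Gamma_tst = 1.071567, Gamma_ttt = 0.000000; k4 = (1.121174, 0.056629, -0.406779, -0.136068)
  Y <- Y + (h/6)(k1 + 2k2 + 2k3 + k4): s = 0.3554, t = -0.2242, ds/dtau = 1.1213, dt/dtau = 0.0571
step 3:
  k1: at (s, t) = (0.355436, -0.224245), (ds/dtau, dt/dtau) = (1.121265, 0.057145); Gamma_sss = 0.324519, Gamma_sst = 0.000000, Gamma_stt = -0.360010, Gamma_tss = 0.000000, Gamma_tst = 1.071577, Gamma_ttt = 0.000000; k1 = (1.121265, 0.057145, -0.406821, -0.137321)
  k2: at (s, t) = (0.439531, -0.219959), (ds/dtau, dt/dtau) = (1.090753, 0.046846); Gamma_sss = 0.328890, Gamma_sst = 0.000000, Gamma_stt = -0.398901, Gamma_tss = 0.000000, Gamma_tst = 1.049465, Gamma_ttt = 0.000000; k2 = (1.090753, 0.046846, -0.390419, -0.107249)
  k3: at (s, t) = (0.437243, -0.220731), (ds/dtau, dt/dtau) = (1.091983, 0.049101); Gamma_sss = 0.328793, Gamma_sst = 0.000000, Gamma_stt = -0.397826, Gamma_tss = 0.000000, Gamma_tst = 1.050098, Gamma_ttt = 0.000000; k3 = (1.091983, 0.049101, -0.391103, -0.112607)
  k4: at (s, t) = (0.519234, -0.216880), (ds/dtau, dt/dtau) = (1.062599, 0.040254); Gamma_sss = 0.331557, Gamma_sst = 0.000000, Gamma_stt = -0.436826, Gamma_tss = 0.000000, Gamma_tst = 1.026619, Gamma_ttt = 0.000000; k4 = (1.062599, 0.040254, -0.373659, -0.087824)
  Y <- Y + (h/6)(k1 + 2k2 + 2k3 + k4): s = 0.5192, t = -0.2170, ds/dtau = 1.0627, dt/dtau = 0.0405

Answer: s = 0.5192, t = -0.2170, ds/dtau = 1.0627, dt/dtau = 0.0405
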